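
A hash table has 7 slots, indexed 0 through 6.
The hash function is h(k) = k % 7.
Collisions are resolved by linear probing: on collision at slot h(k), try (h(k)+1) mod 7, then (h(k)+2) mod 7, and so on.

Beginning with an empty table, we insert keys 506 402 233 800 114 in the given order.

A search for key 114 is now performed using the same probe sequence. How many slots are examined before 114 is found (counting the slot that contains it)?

506: h=2 → slot 2
402: h=3 → slot 3
233: h=2, probe 2,3,4 → slot 4
800: h=2, probe 2,3,4,5 → slot 5
114: h=2, probe 2,3,4,5,6 → slot 6
Table: [_, _, 506, 402, 233, 800, 114]
Lookup 114: h=2, probe 2,3,4,5,6 → found at 6.

5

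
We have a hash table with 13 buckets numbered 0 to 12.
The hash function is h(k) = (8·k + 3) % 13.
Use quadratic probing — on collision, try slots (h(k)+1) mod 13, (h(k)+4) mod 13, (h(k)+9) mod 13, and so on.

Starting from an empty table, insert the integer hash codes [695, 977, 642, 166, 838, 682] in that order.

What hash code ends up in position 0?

695 hashes to 12; slot 12 is free → place at 12.
977 hashes to 6; slot 6 is free → place at 6.
642 hashes to 4; slot 4 is free → place at 4.
166 hashes to 5; slot 5 is free → place at 5.
838 hashes to 12; 12 taken → place at 0.
682 hashes to 12; 12,0 taken → place at 3.
Table: [838, ., ., 682, 642, 166, 977, ., ., ., ., ., 695]

838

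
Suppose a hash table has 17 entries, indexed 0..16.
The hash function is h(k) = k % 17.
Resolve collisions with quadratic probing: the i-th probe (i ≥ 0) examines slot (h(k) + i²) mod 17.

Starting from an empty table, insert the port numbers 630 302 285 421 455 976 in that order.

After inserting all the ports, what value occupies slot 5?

455

630: h=1 -> slot 1
302: h=13 -> slot 13
285: h=13, probe 13,14 -> slot 14
421: h=13, probe 13,14,0 -> slot 0
455: h=13, probe 13,14,0,5 -> slot 5
976: h=7 -> slot 7
Table: [421, 630, _, _, _, 455, _, 976, _, _, _, _, _, 302, 285, _, _]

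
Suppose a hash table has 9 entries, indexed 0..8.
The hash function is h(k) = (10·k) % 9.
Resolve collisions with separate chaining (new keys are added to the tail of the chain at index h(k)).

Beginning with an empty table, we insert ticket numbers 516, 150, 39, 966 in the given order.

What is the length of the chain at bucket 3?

516 → bucket 3
150 → bucket 6
39 → bucket 3 (collision)
966 → bucket 3 (collision)
Final buckets:
0: -
1: -
2: -
3: 516 -> 39 -> 966
4: -
5: -
6: 150
7: -
8: -

3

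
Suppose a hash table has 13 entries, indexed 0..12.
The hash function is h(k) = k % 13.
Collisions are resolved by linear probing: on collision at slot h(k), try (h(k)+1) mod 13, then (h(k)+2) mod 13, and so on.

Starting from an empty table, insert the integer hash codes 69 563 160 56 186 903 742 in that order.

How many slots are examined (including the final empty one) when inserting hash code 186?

69 hashes to 4; slot 4 is free => place at 4.
563 hashes to 4; 4 taken => place at 5.
160 hashes to 4; 4,5 taken => place at 6.
56 hashes to 4; 4,5,6 taken => place at 7.
186 hashes to 4; 4,5,6,7 taken => place at 8.
903 hashes to 6; 6,7,8 taken => place at 9.
742 hashes to 1; slot 1 is free => place at 1.
Table: [-, 742, -, -, 69, 563, 160, 56, 186, 903, -, -, -]

5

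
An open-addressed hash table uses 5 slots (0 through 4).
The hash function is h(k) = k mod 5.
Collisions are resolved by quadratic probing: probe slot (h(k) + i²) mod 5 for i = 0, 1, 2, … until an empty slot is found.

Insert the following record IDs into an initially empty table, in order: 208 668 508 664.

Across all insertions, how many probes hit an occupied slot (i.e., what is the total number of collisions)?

4

Insert 208: h=3, slot 3 empty -> index 3.
Insert 668: h=3, slot 3 occupied -> index 4.
Insert 508: h=3, slots 3,4 occupied -> index 2.
Insert 664: h=4, slot 4 occupied -> index 0.
Table: [664, _, 508, 208, 668]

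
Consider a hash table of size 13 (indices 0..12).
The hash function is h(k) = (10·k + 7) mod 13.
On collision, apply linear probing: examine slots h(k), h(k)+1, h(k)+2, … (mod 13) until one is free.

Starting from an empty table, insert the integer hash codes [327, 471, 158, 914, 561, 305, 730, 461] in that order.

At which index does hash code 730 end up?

Insert 327: h=1, slot 1 empty → index 1.
Insert 471: h=11, slot 11 empty → index 11.
Insert 158: h=1, slot 1 occupied → index 2.
Insert 914: h=8, slot 8 empty → index 8.
Insert 561: h=1, slots 1,2 occupied → index 3.
Insert 305: h=2, slots 2,3 occupied → index 4.
Insert 730: h=1, slots 1,2,3,4 occupied → index 5.
Insert 461: h=2, slots 2,3,4,5 occupied → index 6.
Table: [_, 327, 158, 561, 305, 730, 461, _, 914, _, _, 471, _]

5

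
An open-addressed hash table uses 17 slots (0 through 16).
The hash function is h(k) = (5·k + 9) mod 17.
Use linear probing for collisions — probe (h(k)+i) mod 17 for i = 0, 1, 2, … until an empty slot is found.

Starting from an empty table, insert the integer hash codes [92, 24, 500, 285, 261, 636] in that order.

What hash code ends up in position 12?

500

Insert 92: h=10, slot 10 empty -> index 10.
Insert 24: h=10, slot 10 occupied -> index 11.
Insert 500: h=10, slots 10,11 occupied -> index 12.
Insert 285: h=6, slot 6 empty -> index 6.
Insert 261: h=5, slot 5 empty -> index 5.
Insert 636: h=10, slots 10,11,12 occupied -> index 13.
Table: [∅, ∅, ∅, ∅, ∅, 261, 285, ∅, ∅, ∅, 92, 24, 500, 636, ∅, ∅, ∅]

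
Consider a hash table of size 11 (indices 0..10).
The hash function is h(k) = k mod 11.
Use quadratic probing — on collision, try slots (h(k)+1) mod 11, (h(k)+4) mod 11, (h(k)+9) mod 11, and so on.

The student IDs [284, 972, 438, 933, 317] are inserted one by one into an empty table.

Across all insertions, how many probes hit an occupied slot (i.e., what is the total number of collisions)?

284: h=9 -> slot 9
972: h=4 -> slot 4
438: h=9, probe 9,10 -> slot 10
933: h=9, probe 9,10,2 -> slot 2
317: h=9, probe 9,10,2,7 -> slot 7
Table: [_, _, 933, _, 972, _, _, 317, _, 284, 438]

6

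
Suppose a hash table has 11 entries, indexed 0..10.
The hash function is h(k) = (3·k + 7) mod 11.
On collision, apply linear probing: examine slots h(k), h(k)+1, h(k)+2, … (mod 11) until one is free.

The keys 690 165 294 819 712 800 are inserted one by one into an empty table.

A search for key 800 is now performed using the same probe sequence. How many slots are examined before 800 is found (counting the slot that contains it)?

Insert 690: h=9, slot 9 empty -> index 9.
Insert 165: h=7, slot 7 empty -> index 7.
Insert 294: h=9, slot 9 occupied -> index 10.
Insert 819: h=0, slot 0 empty -> index 0.
Insert 712: h=9, slots 9,10,0 occupied -> index 1.
Insert 800: h=9, slots 9,10,0,1 occupied -> index 2.
Table: [819, 712, 800, -, -, -, -, 165, -, 690, 294]
Lookup 800: h=9, probe 9,10,0,1,2 → found at 2.

5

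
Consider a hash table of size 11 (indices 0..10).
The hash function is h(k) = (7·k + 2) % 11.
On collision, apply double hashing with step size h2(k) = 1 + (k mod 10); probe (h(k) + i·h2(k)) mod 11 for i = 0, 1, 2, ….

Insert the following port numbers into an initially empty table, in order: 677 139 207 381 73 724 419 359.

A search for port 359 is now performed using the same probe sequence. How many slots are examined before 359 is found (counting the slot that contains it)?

2

677 hashes to 0; slot 0 is free -> place at 0.
139 hashes to 7; slot 7 is free -> place at 7.
207 hashes to 10; slot 10 is free -> place at 10.
381 hashes to 7, h2=2; 7 taken -> place at 9.
73 hashes to 7, h2=4; 7,0 taken -> place at 4.
724 hashes to 10, h2=5; 10,4,9 taken -> place at 3.
419 hashes to 9, h2=10; 9 taken -> place at 8.
359 hashes to 7, h2=10; 7 taken -> place at 6.
Table: [677, _, _, 724, 73, _, 359, 139, 419, 381, 207]
Lookup 359: h=7, h2=10, probe 7,6 → found at 6.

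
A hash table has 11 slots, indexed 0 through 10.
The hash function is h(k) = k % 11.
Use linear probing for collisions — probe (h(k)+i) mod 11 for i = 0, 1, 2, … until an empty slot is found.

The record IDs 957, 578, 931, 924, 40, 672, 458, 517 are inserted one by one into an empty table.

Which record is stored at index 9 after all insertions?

458

Insert 957: h=0, slot 0 empty → index 0.
Insert 578: h=6, slot 6 empty → index 6.
Insert 931: h=7, slot 7 empty → index 7.
Insert 924: h=0, slot 0 occupied → index 1.
Insert 40: h=7, slot 7 occupied → index 8.
Insert 672: h=1, slot 1 occupied → index 2.
Insert 458: h=7, slots 7,8 occupied → index 9.
Insert 517: h=0, slots 0,1,2 occupied → index 3.
Table: [957, 924, 672, 517, -, -, 578, 931, 40, 458, -]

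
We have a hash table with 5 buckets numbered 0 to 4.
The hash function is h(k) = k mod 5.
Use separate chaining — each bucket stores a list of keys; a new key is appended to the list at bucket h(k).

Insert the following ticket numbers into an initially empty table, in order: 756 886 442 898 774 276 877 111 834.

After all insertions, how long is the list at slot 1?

4

756 -> bucket 1
886 -> bucket 1 (collision)
442 -> bucket 2
898 -> bucket 3
774 -> bucket 4
276 -> bucket 1 (collision)
877 -> bucket 2 (collision)
111 -> bucket 1 (collision)
834 -> bucket 4 (collision)
Final buckets:
0: —
1: 756 -> 886 -> 276 -> 111
2: 442 -> 877
3: 898
4: 774 -> 834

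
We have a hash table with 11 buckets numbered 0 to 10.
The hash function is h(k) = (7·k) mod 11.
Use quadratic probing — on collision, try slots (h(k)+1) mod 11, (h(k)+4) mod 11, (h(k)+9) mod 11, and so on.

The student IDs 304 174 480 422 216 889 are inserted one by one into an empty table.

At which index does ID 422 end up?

7

304 hashes to 5; slot 5 is free -> place at 5.
174 hashes to 8; slot 8 is free -> place at 8.
480 hashes to 5; 5 taken -> place at 6.
422 hashes to 6; 6 taken -> place at 7.
216 hashes to 5; 5,6 taken -> place at 9.
889 hashes to 8; 8,9 taken -> place at 1.
Table: [_, 889, _, _, _, 304, 480, 422, 174, 216, _]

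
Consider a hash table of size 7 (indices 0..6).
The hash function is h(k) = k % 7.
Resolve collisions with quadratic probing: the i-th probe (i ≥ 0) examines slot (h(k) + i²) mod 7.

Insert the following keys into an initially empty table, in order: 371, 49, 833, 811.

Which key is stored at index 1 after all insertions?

Insert 371: h=0, slot 0 empty => index 0.
Insert 49: h=0, slot 0 occupied => index 1.
Insert 833: h=0, slots 0,1 occupied => index 4.
Insert 811: h=6, slot 6 empty => index 6.
Table: [371, 49, -, -, 833, -, 811]

49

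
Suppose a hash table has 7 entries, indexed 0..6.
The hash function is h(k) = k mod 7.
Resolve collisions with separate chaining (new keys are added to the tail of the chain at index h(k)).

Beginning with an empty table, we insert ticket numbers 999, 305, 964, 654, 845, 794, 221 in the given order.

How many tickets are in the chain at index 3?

999 → bucket 5
305 → bucket 4
964 → bucket 5 (collision)
654 → bucket 3
845 → bucket 5 (collision)
794 → bucket 3 (collision)
221 → bucket 4 (collision)
Final buckets:
0: —
1: —
2: —
3: 654 -> 794
4: 305 -> 221
5: 999 -> 964 -> 845
6: —

2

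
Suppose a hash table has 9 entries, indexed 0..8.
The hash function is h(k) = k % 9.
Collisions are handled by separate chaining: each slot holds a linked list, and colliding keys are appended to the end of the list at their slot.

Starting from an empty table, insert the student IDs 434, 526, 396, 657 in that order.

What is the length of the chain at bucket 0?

Insert 434: h=2, bucket 2 empty → new chain.
Insert 526: h=4, bucket 4 empty → new chain.
Insert 396: h=0, bucket 0 empty → new chain.
Insert 657: h=0, bucket 0 nonempty → append to chain.
Final buckets:
0: 396 -> 657
1: —
2: 434
3: —
4: 526
5: —
6: —
7: —
8: —

2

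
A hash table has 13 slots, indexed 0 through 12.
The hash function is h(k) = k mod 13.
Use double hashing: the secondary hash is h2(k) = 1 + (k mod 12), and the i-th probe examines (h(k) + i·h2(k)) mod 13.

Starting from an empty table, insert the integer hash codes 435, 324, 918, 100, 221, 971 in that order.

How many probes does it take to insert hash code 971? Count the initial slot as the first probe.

3

435 hashes to 6; slot 6 is free -> place at 6.
324 hashes to 12; slot 12 is free -> place at 12.
918 hashes to 8; slot 8 is free -> place at 8.
100 hashes to 9; slot 9 is free -> place at 9.
221 hashes to 0; slot 0 is free -> place at 0.
971 hashes to 9, h2=12; 9,8 taken -> place at 7.
Table: [221, —, —, —, —, —, 435, 971, 918, 100, —, —, 324]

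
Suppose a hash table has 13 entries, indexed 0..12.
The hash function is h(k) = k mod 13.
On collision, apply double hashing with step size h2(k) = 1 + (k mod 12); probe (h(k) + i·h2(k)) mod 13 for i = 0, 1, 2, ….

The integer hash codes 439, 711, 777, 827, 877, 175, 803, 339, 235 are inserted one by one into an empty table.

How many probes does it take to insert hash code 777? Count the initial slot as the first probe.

2

Insert 439: h=10, slot 10 empty -> index 10.
Insert 711: h=9, slot 9 empty -> index 9.
Insert 777: h=10, h2=10, slot 10 occupied -> index 7.
Insert 827: h=8, slot 8 empty -> index 8.
Insert 877: h=6, slot 6 empty -> index 6.
Insert 175: h=6, h2=8, slot 6 occupied -> index 1.
Insert 803: h=10, h2=12, slots 10,9,8,7,6 occupied -> index 5.
Insert 339: h=1, h2=4, slots 1,5,9 occupied -> index 0.
Insert 235: h=1, h2=8, slots 1,9 occupied -> index 4.
Table: [339, 175, _, _, 235, 803, 877, 777, 827, 711, 439, _, _]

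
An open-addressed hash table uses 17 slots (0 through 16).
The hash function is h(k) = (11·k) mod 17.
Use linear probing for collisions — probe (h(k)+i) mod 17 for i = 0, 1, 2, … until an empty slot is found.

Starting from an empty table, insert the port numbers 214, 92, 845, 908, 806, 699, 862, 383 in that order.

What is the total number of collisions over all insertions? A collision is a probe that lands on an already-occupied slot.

Insert 214: h=8, slot 8 empty → index 8.
Insert 92: h=9, slot 9 empty → index 9.
Insert 845: h=13, slot 13 empty → index 13.
Insert 908: h=9, slot 9 occupied → index 10.
Insert 806: h=9, slots 9,10 occupied → index 11.
Insert 699: h=5, slot 5 empty → index 5.
Insert 862: h=13, slot 13 occupied → index 14.
Insert 383: h=14, slot 14 occupied → index 15.
Table: [., ., ., ., ., 699, ., ., 214, 92, 908, 806, ., 845, 862, 383, .]

5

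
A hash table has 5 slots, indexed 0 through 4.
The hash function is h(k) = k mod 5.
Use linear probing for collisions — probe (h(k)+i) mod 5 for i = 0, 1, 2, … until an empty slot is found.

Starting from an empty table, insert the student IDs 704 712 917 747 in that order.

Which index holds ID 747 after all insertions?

Insert 704: h=4, slot 4 empty → index 4.
Insert 712: h=2, slot 2 empty → index 2.
Insert 917: h=2, slot 2 occupied → index 3.
Insert 747: h=2, slots 2,3,4 occupied → index 0.
Table: [747, ., 712, 917, 704]

0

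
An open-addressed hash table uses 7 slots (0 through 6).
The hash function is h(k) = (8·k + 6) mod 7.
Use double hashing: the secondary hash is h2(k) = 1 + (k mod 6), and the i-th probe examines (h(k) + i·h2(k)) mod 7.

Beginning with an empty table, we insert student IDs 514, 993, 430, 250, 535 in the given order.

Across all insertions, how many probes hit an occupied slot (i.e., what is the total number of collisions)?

3

514: h=2 => slot 2
993: h=5 => slot 5
430: h=2, h2=5, probe 2,0 => slot 0
250: h=4 => slot 4
535: h=2, h2=2, probe 2,4,6 => slot 6
Table: [430, —, 514, —, 250, 993, 535]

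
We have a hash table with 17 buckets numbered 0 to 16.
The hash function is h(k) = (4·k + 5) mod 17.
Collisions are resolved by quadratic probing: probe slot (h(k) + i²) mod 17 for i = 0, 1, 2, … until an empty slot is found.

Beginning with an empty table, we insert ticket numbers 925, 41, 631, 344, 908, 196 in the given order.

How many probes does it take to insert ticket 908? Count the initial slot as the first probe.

Insert 925: h=16, slot 16 empty => index 16.
Insert 41: h=16, slot 16 occupied => index 0.
Insert 631: h=13, slot 13 empty => index 13.
Insert 344: h=4, slot 4 empty => index 4.
Insert 908: h=16, slots 16,0 occupied => index 3.
Insert 196: h=7, slot 7 empty => index 7.
Table: [41, -, -, 908, 344, -, -, 196, -, -, -, -, -, 631, -, -, 925]

3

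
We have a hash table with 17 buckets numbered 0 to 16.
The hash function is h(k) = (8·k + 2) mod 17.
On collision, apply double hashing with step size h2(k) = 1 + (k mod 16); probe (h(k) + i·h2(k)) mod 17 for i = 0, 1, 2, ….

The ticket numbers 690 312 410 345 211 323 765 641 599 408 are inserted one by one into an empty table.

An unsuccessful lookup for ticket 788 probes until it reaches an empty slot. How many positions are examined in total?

Insert 690: h=14, slot 14 empty -> index 14.
Insert 312: h=16, slot 16 empty -> index 16.
Insert 410: h=1, slot 1 empty -> index 1.
Insert 345: h=8, slot 8 empty -> index 8.
Insert 211: h=7, slot 7 empty -> index 7.
Insert 323: h=2, slot 2 empty -> index 2.
Insert 765: h=2, h2=14, slots 2,16 occupied -> index 13.
Insert 641: h=13, h2=2, slot 13 occupied -> index 15.
Insert 599: h=0, slot 0 empty -> index 0.
Insert 408: h=2, h2=9, slot 2 occupied -> index 11.
Table: [599, 410, 323, —, —, —, —, 211, 345, —, —, 408, —, 765, 690, 641, 312]
Lookup 788: h=16, h2=5, probe 16,4 → slot 4 empty, not found.

2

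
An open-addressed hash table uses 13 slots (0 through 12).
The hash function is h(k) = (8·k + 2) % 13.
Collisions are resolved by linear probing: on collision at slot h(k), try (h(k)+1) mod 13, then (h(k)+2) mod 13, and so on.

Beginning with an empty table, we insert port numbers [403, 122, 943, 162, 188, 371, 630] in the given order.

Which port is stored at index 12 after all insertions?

188

Insert 403: h=2, slot 2 empty -> index 2.
Insert 122: h=3, slot 3 empty -> index 3.
Insert 943: h=6, slot 6 empty -> index 6.
Insert 162: h=11, slot 11 empty -> index 11.
Insert 188: h=11, slot 11 occupied -> index 12.
Insert 371: h=6, slot 6 occupied -> index 7.
Insert 630: h=11, slots 11,12 occupied -> index 0.
Table: [630, _, 403, 122, _, _, 943, 371, _, _, _, 162, 188]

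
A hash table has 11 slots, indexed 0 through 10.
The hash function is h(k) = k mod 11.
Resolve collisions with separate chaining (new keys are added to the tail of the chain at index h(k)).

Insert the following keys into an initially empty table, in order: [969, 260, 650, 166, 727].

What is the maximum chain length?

4

Insert 969: h=1, bucket 1 empty -> new chain.
Insert 260: h=7, bucket 7 empty -> new chain.
Insert 650: h=1, bucket 1 nonempty -> append to chain.
Insert 166: h=1, bucket 1 nonempty -> append to chain.
Insert 727: h=1, bucket 1 nonempty -> append to chain.
Final buckets:
0: -
1: 969 -> 650 -> 166 -> 727
2: -
3: -
4: -
5: -
6: -
7: 260
8: -
9: -
10: -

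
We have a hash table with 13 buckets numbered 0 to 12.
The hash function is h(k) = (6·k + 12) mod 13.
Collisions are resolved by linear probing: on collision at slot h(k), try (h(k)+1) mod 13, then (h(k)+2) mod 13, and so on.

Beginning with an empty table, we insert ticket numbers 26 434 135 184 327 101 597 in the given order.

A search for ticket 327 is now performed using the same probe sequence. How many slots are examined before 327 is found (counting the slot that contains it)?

3

Insert 26: h=12, slot 12 empty => index 12.
Insert 434: h=3, slot 3 empty => index 3.
Insert 135: h=3, slot 3 occupied => index 4.
Insert 184: h=11, slot 11 empty => index 11.
Insert 327: h=11, slots 11,12 occupied => index 0.
Insert 101: h=7, slot 7 empty => index 7.
Insert 597: h=6, slot 6 empty => index 6.
Table: [327, -, -, 434, 135, -, 597, 101, -, -, -, 184, 26]
Lookup 327: h=11, probe 11,12,0 → found at 0.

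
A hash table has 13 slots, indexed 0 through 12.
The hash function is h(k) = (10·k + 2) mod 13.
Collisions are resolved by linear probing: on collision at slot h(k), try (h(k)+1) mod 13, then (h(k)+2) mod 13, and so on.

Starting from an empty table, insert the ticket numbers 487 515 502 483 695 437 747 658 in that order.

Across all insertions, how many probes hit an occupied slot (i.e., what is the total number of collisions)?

487 hashes to 10; slot 10 is free -> place at 10.
515 hashes to 4; slot 4 is free -> place at 4.
502 hashes to 4; 4 taken -> place at 5.
483 hashes to 9; slot 9 is free -> place at 9.
695 hashes to 10; 10 taken -> place at 11.
437 hashes to 4; 4,5 taken -> place at 6.
747 hashes to 10; 10,11 taken -> place at 12.
658 hashes to 4; 4,5,6 taken -> place at 7.
Table: [∅, ∅, ∅, ∅, 515, 502, 437, 658, ∅, 483, 487, 695, 747]

9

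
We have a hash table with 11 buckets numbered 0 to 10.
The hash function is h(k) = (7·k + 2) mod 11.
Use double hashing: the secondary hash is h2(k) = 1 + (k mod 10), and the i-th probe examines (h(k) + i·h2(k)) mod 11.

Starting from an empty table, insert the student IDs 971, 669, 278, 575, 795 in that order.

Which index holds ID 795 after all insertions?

2

971: h=1 => slot 1
669: h=10 => slot 10
278: h=1, h2=9, probe 1,10,8 => slot 8
575: h=1, h2=6, probe 1,7 => slot 7
795: h=1, h2=6, probe 1,7,2 => slot 2
Table: [_, 971, 795, _, _, _, _, 575, 278, _, 669]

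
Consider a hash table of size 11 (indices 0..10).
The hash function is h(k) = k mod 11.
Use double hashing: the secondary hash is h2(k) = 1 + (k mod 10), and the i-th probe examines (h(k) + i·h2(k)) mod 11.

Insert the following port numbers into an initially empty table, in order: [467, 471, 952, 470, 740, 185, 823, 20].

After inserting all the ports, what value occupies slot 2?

823

467 hashes to 5; slot 5 is free -> place at 5.
471 hashes to 9; slot 9 is free -> place at 9.
952 hashes to 6; slot 6 is free -> place at 6.
470 hashes to 8; slot 8 is free -> place at 8.
740 hashes to 3; slot 3 is free -> place at 3.
185 hashes to 9, h2=6; 9 taken -> place at 4.
823 hashes to 9, h2=4; 9 taken -> place at 2.
20 hashes to 9, h2=1; 9 taken -> place at 10.
Table: [_, _, 823, 740, 185, 467, 952, _, 470, 471, 20]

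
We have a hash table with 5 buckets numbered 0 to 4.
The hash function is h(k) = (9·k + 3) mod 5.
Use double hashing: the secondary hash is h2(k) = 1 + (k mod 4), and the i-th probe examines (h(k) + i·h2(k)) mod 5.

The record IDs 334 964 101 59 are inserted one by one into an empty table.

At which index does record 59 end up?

3

334 hashes to 4; slot 4 is free => place at 4.
964 hashes to 4, h2=1; 4 taken => place at 0.
101 hashes to 2; slot 2 is free => place at 2.
59 hashes to 4, h2=4; 4 taken => place at 3.
Table: [964, ., 101, 59, 334]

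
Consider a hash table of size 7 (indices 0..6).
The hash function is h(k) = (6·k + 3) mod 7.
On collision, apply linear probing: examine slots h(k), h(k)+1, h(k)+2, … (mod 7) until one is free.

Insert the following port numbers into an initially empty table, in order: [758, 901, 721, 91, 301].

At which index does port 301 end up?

6

758 hashes to 1; slot 1 is free => place at 1.
901 hashes to 5; slot 5 is free => place at 5.
721 hashes to 3; slot 3 is free => place at 3.
91 hashes to 3; 3 taken => place at 4.
301 hashes to 3; 3,4,5 taken => place at 6.
Table: [—, 758, —, 721, 91, 901, 301]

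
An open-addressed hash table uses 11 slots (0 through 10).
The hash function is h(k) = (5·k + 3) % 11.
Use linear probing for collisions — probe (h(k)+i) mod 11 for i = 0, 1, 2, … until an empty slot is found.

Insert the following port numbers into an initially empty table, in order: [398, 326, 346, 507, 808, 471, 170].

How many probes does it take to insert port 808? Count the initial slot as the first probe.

2

398: h=2 → slot 2
326: h=5 → slot 5
346: h=6 → slot 6
507: h=8 → slot 8
808: h=6, probe 6,7 → slot 7
471: h=4 → slot 4
170: h=6, probe 6,7,8,9 → slot 9
Table: [., ., 398, ., 471, 326, 346, 808, 507, 170, .]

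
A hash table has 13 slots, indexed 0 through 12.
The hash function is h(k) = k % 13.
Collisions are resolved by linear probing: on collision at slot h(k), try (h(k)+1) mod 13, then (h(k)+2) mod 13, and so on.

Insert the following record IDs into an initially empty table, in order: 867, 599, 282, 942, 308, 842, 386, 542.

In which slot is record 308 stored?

11

867: h=9 -> slot 9
599: h=1 -> slot 1
282: h=9, probe 9,10 -> slot 10
942: h=6 -> slot 6
308: h=9, probe 9,10,11 -> slot 11
842: h=10, probe 10,11,12 -> slot 12
386: h=9, probe 9,10,11,12,0 -> slot 0
542: h=9, probe 9,10,11,12,0,1,2 -> slot 2
Table: [386, 599, 542, ., ., ., 942, ., ., 867, 282, 308, 842]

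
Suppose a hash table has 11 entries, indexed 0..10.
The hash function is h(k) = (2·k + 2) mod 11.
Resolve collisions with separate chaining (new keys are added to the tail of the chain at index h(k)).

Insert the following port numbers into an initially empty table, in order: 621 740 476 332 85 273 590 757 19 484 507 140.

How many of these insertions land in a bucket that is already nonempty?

4

621 -> bucket 1
740 -> bucket 8
476 -> bucket 8 (collision)
332 -> bucket 6
85 -> bucket 7
273 -> bucket 9
590 -> bucket 5
757 -> bucket 9 (collision)
19 -> bucket 7 (collision)
484 -> bucket 2
507 -> bucket 4
140 -> bucket 7 (collision)
Final buckets:
0: -
1: 621
2: 484
3: -
4: 507
5: 590
6: 332
7: 85 -> 19 -> 140
8: 740 -> 476
9: 273 -> 757
10: -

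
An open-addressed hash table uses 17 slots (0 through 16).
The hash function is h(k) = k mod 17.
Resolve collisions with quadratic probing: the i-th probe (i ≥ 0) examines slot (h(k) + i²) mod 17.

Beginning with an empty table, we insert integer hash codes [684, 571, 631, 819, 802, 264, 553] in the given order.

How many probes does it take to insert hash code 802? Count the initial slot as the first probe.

3

Insert 684: h=4, slot 4 empty => index 4.
Insert 571: h=10, slot 10 empty => index 10.
Insert 631: h=2, slot 2 empty => index 2.
Insert 819: h=3, slot 3 empty => index 3.
Insert 802: h=3, slots 3,4 occupied => index 7.
Insert 264: h=9, slot 9 empty => index 9.
Insert 553: h=9, slots 9,10 occupied => index 13.
Table: [—, —, 631, 819, 684, —, —, 802, —, 264, 571, —, —, 553, —, —, —]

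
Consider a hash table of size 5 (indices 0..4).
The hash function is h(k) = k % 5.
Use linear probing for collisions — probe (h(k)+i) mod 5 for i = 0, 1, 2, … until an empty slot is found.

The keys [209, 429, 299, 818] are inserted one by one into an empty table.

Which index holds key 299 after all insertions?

1

Insert 209: h=4, slot 4 empty => index 4.
Insert 429: h=4, slot 4 occupied => index 0.
Insert 299: h=4, slots 4,0 occupied => index 1.
Insert 818: h=3, slot 3 empty => index 3.
Table: [429, 299, ., 818, 209]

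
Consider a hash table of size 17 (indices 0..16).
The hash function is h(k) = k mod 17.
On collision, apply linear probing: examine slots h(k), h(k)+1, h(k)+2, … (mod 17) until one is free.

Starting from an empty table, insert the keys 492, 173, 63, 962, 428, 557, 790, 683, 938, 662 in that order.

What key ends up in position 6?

492 hashes to 16; slot 16 is free → place at 16.
173 hashes to 3; slot 3 is free → place at 3.
63 hashes to 12; slot 12 is free → place at 12.
962 hashes to 10; slot 10 is free → place at 10.
428 hashes to 3; 3 taken → place at 4.
557 hashes to 13; slot 13 is free → place at 13.
790 hashes to 8; slot 8 is free → place at 8.
683 hashes to 3; 3,4 taken → place at 5.
938 hashes to 3; 3,4,5 taken → place at 6.
662 hashes to 16; 16 taken → place at 0.
Table: [662, _, _, 173, 428, 683, 938, _, 790, _, 962, _, 63, 557, _, _, 492]

938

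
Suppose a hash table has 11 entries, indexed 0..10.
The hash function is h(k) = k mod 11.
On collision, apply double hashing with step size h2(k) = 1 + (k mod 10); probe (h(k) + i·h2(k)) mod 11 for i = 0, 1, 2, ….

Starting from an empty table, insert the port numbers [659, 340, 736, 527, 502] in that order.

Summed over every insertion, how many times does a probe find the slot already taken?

Insert 659: h=10, slot 10 empty -> index 10.
Insert 340: h=10, h2=1, slot 10 occupied -> index 0.
Insert 736: h=10, h2=7, slot 10 occupied -> index 6.
Insert 527: h=10, h2=8, slot 10 occupied -> index 7.
Insert 502: h=7, h2=3, slots 7,10 occupied -> index 2.
Table: [340, —, 502, —, —, —, 736, 527, —, —, 659]

5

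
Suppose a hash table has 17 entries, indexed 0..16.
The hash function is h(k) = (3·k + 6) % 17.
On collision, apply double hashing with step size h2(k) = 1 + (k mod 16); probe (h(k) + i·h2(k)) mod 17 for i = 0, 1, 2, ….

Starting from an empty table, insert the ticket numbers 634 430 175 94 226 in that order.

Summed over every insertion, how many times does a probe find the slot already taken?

3

634: h=4 => slot 4
430: h=4, h2=15, probe 4,2 => slot 2
175: h=4, h2=16, probe 4,3 => slot 3
94: h=16 => slot 16
226: h=4, h2=3, probe 4,7 => slot 7
Table: [∅, ∅, 430, 175, 634, ∅, ∅, 226, ∅, ∅, ∅, ∅, ∅, ∅, ∅, ∅, 94]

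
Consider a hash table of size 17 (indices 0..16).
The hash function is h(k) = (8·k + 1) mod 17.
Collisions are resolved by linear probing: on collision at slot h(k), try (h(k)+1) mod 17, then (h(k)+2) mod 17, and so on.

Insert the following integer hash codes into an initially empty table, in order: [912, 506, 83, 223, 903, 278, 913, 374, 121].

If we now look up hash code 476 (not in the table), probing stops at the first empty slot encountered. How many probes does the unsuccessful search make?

912 hashes to 4; slot 4 is free => place at 4.
506 hashes to 3; slot 3 is free => place at 3.
83 hashes to 2; slot 2 is free => place at 2.
223 hashes to 0; slot 0 is free => place at 0.
903 hashes to 0; 0 taken => place at 1.
278 hashes to 15; slot 15 is free => place at 15.
913 hashes to 12; slot 12 is free => place at 12.
374 hashes to 1; 1,2,3,4 taken => place at 5.
121 hashes to 0; 0,1,2,3,4,5 taken => place at 6.
Table: [223, 903, 83, 506, 912, 374, 121, —, —, —, —, —, 913, —, —, 278, —]
Lookup 476: h=1, probe 1,2,3,4,5,6,7 → slot 7 empty, not found.

7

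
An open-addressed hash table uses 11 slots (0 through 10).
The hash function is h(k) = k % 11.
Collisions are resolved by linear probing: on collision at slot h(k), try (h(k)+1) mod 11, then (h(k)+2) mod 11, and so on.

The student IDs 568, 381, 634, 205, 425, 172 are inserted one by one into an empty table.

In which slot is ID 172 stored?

1

568: h=7 -> slot 7
381: h=7, probe 7,8 -> slot 8
634: h=7, probe 7,8,9 -> slot 9
205: h=7, probe 7,8,9,10 -> slot 10
425: h=7, probe 7,8,9,10,0 -> slot 0
172: h=7, probe 7,8,9,10,0,1 -> slot 1
Table: [425, 172, —, —, —, —, —, 568, 381, 634, 205]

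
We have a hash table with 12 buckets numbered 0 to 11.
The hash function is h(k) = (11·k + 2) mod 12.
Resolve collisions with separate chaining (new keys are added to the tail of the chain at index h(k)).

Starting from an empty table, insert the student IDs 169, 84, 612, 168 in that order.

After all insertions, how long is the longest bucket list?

3

169 → bucket 1
84 → bucket 2
612 → bucket 2 (collision)
168 → bucket 2 (collision)
Final buckets:
0: —
1: 169
2: 84 -> 612 -> 168
3: —
4: —
5: —
6: —
7: —
8: —
9: —
10: —
11: —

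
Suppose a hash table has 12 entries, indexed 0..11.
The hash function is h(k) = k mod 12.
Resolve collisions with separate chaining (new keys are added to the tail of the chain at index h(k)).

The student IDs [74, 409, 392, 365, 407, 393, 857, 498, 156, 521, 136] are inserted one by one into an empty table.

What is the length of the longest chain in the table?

Insert 74: h=2, bucket 2 empty -> new chain.
Insert 409: h=1, bucket 1 empty -> new chain.
Insert 392: h=8, bucket 8 empty -> new chain.
Insert 365: h=5, bucket 5 empty -> new chain.
Insert 407: h=11, bucket 11 empty -> new chain.
Insert 393: h=9, bucket 9 empty -> new chain.
Insert 857: h=5, bucket 5 nonempty -> append to chain.
Insert 498: h=6, bucket 6 empty -> new chain.
Insert 156: h=0, bucket 0 empty -> new chain.
Insert 521: h=5, bucket 5 nonempty -> append to chain.
Insert 136: h=4, bucket 4 empty -> new chain.
Final buckets:
0: 156
1: 409
2: 74
3: —
4: 136
5: 365 -> 857 -> 521
6: 498
7: —
8: 392
9: 393
10: —
11: 407

3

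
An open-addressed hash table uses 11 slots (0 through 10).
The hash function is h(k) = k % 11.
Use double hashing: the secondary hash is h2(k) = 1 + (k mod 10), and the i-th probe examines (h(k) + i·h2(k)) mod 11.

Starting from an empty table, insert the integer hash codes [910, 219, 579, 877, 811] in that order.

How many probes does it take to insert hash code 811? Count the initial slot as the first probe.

910 hashes to 8; slot 8 is free -> place at 8.
219 hashes to 10; slot 10 is free -> place at 10.
579 hashes to 7; slot 7 is free -> place at 7.
877 hashes to 8, h2=8; 8 taken -> place at 5.
811 hashes to 8, h2=2; 8,10 taken -> place at 1.
Table: [—, 811, —, —, —, 877, —, 579, 910, —, 219]

3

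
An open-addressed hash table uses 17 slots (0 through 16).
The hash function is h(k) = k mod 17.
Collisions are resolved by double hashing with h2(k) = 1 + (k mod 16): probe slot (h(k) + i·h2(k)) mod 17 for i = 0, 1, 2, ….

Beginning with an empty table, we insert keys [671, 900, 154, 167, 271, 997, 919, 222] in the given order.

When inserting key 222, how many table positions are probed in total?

4

671 hashes to 8; slot 8 is free => place at 8.
900 hashes to 16; slot 16 is free => place at 16.
154 hashes to 1; slot 1 is free => place at 1.
167 hashes to 14; slot 14 is free => place at 14.
271 hashes to 16, h2=16; 16 taken => place at 15.
997 hashes to 11; slot 11 is free => place at 11.
919 hashes to 1, h2=8; 1 taken => place at 9.
222 hashes to 1, h2=15; 1,16,14 taken => place at 12.
Table: [., 154, ., ., ., ., ., ., 671, 919, ., 997, 222, ., 167, 271, 900]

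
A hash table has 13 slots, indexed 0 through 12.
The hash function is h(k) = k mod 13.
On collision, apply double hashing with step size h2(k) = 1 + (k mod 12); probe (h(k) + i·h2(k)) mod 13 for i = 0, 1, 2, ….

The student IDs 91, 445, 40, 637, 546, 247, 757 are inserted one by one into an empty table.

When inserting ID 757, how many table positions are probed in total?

2

91 hashes to 0; slot 0 is free => place at 0.
445 hashes to 3; slot 3 is free => place at 3.
40 hashes to 1; slot 1 is free => place at 1.
637 hashes to 0, h2=2; 0 taken => place at 2.
546 hashes to 0, h2=7; 0 taken => place at 7.
247 hashes to 0, h2=8; 0 taken => place at 8.
757 hashes to 3, h2=2; 3 taken => place at 5.
Table: [91, 40, 637, 445, -, 757, -, 546, 247, -, -, -, -]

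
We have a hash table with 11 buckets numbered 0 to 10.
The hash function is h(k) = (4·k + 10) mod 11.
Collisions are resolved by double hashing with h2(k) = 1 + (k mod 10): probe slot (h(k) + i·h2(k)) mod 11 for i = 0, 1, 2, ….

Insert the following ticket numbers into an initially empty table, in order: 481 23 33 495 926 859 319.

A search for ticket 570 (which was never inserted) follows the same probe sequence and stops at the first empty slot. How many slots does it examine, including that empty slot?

3

481: h=9 -> slot 9
23: h=3 -> slot 3
33: h=10 -> slot 10
495: h=10, h2=6, probe 10,5 -> slot 5
926: h=7 -> slot 7
859: h=3, h2=10, probe 3,2 -> slot 2
319: h=10, h2=10, probe 10,9,8 -> slot 8
Table: [_, _, 859, 23, _, 495, _, 926, 319, 481, 33]
Lookup 570: h=2, h2=1, probe 2,3,4 → slot 4 empty, not found.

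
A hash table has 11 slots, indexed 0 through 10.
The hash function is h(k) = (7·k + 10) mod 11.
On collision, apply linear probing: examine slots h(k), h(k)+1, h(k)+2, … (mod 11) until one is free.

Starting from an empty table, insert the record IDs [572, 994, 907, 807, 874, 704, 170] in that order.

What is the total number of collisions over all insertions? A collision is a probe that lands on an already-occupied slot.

Insert 572: h=10, slot 10 empty → index 10.
Insert 994: h=5, slot 5 empty → index 5.
Insert 907: h=1, slot 1 empty → index 1.
Insert 807: h=5, slot 5 occupied → index 6.
Insert 874: h=1, slot 1 occupied → index 2.
Insert 704: h=10, slot 10 occupied → index 0.
Insert 170: h=1, slots 1,2 occupied → index 3.
Table: [704, 907, 874, 170, _, 994, 807, _, _, _, 572]

5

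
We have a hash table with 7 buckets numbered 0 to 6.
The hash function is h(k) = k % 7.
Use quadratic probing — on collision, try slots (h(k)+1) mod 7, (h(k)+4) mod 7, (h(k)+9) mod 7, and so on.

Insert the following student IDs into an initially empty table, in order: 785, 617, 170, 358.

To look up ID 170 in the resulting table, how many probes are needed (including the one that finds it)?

2

785 hashes to 1; slot 1 is free → place at 1.
617 hashes to 1; 1 taken → place at 2.
170 hashes to 2; 2 taken → place at 3.
358 hashes to 1; 1,2 taken → place at 5.
Table: [—, 785, 617, 170, —, 358, —]
Lookup 170: h=2, probe 2,3 → found at 3.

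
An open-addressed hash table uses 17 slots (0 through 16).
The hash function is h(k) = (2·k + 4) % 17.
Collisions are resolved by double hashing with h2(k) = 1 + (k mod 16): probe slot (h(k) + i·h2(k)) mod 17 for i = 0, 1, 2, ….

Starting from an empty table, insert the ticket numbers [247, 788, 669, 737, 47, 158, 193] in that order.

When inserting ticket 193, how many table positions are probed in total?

247 hashes to 5; slot 5 is free => place at 5.
788 hashes to 16; slot 16 is free => place at 16.
669 hashes to 16, h2=14; 16 taken => place at 13.
737 hashes to 16, h2=2; 16 taken => place at 1.
47 hashes to 13, h2=16; 13 taken => place at 12.
158 hashes to 14; slot 14 is free => place at 14.
193 hashes to 16, h2=2; 16,1 taken => place at 3.
Table: [∅, 737, ∅, 193, ∅, 247, ∅, ∅, ∅, ∅, ∅, ∅, 47, 669, 158, ∅, 788]

3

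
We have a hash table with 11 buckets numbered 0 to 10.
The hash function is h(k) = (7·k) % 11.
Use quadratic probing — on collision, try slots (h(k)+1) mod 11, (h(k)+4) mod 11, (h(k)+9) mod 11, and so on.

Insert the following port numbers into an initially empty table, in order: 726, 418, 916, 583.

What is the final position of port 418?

726 hashes to 0; slot 0 is free => place at 0.
418 hashes to 0; 0 taken => place at 1.
916 hashes to 10; slot 10 is free => place at 10.
583 hashes to 0; 0,1 taken => place at 4.
Table: [726, 418, —, —, 583, —, —, —, —, —, 916]

1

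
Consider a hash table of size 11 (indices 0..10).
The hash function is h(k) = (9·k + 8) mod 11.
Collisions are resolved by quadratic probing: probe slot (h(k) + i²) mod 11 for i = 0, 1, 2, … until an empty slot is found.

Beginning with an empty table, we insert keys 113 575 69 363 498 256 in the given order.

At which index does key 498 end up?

113 hashes to 2; slot 2 is free -> place at 2.
575 hashes to 2; 2 taken -> place at 3.
69 hashes to 2; 2,3 taken -> place at 6.
363 hashes to 8; slot 8 is free -> place at 8.
498 hashes to 2; 2,3,6 taken -> place at 0.
256 hashes to 2; 2,3,6,0 taken -> place at 7.
Table: [498, ∅, 113, 575, ∅, ∅, 69, 256, 363, ∅, ∅]

0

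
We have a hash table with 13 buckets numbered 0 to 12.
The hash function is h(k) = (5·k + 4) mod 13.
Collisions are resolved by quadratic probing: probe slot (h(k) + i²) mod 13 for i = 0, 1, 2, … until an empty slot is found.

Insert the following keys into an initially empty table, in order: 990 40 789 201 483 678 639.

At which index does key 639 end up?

4

990 hashes to 1; slot 1 is free => place at 1.
40 hashes to 9; slot 9 is free => place at 9.
789 hashes to 10; slot 10 is free => place at 10.
201 hashes to 8; slot 8 is free => place at 8.
483 hashes to 1; 1 taken => place at 2.
678 hashes to 1; 1,2 taken => place at 5.
639 hashes to 1; 1,2,5,10 taken => place at 4.
Table: [—, 990, 483, —, 639, 678, —, —, 201, 40, 789, —, —]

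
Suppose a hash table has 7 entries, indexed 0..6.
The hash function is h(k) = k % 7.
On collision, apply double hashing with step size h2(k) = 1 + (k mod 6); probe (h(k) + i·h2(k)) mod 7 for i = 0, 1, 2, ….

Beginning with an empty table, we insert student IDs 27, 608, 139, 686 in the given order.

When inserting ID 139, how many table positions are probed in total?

2

27 hashes to 6; slot 6 is free → place at 6.
608 hashes to 6, h2=3; 6 taken → place at 2.
139 hashes to 6, h2=2; 6 taken → place at 1.
686 hashes to 0; slot 0 is free → place at 0.
Table: [686, 139, 608, ∅, ∅, ∅, 27]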